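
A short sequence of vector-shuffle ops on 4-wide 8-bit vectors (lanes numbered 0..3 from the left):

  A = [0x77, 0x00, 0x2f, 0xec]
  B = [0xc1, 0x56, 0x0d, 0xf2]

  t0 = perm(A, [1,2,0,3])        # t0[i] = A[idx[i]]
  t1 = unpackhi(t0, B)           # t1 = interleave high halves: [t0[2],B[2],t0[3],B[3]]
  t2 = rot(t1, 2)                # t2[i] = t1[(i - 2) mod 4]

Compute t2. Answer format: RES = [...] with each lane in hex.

t0 = [0x00, 0x2f, 0x77, 0xec]
t1 = [0x77, 0x0d, 0xec, 0xf2]
t2 = [0xec, 0xf2, 0x77, 0x0d]

RES = [0xec, 0xf2, 0x77, 0x0d]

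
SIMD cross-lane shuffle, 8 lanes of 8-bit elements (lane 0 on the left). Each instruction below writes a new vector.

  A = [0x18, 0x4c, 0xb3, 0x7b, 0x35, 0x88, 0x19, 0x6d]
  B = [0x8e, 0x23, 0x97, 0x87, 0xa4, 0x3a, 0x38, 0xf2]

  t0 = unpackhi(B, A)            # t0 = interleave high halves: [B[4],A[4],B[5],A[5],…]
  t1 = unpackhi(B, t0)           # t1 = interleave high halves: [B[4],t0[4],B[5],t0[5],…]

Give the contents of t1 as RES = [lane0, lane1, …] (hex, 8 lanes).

RES = [0xa4, 0x38, 0x3a, 0x19, 0x38, 0xf2, 0xf2, 0x6d]

→ t0 |a4|35|3a|88|38|19|f2|6d|
→ t1 |a4|38|3a|19|38|f2|f2|6d|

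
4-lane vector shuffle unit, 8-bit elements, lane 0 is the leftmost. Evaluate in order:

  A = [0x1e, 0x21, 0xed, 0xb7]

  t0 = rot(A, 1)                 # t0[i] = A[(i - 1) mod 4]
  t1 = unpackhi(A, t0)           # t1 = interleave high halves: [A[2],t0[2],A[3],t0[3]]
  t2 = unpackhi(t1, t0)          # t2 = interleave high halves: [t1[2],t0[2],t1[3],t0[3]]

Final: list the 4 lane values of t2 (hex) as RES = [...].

RES = [0xb7, 0x21, 0xed, 0xed]

t0 = [0xb7, 0x1e, 0x21, 0xed]
t1 = [0xed, 0x21, 0xb7, 0xed]
t2 = [0xb7, 0x21, 0xed, 0xed]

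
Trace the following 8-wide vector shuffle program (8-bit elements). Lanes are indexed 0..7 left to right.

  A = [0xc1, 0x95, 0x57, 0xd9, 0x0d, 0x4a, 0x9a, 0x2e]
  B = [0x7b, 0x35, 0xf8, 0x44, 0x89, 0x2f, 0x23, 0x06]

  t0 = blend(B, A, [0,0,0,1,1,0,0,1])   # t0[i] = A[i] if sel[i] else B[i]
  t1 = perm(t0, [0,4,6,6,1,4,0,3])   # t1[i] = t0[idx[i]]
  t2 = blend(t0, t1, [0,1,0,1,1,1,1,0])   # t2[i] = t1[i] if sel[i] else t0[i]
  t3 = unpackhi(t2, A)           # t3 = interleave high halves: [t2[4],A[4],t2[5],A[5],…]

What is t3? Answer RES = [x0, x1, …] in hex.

  t0: 7b 35 f8 d9 0d 2f 23 2e
  t1: 7b 0d 23 23 35 0d 7b d9
  t2: 7b 0d f8 23 35 0d 7b 2e
  t3: 35 0d 0d 4a 7b 9a 2e 2e

RES = [0x35, 0x0d, 0x0d, 0x4a, 0x7b, 0x9a, 0x2e, 0x2e]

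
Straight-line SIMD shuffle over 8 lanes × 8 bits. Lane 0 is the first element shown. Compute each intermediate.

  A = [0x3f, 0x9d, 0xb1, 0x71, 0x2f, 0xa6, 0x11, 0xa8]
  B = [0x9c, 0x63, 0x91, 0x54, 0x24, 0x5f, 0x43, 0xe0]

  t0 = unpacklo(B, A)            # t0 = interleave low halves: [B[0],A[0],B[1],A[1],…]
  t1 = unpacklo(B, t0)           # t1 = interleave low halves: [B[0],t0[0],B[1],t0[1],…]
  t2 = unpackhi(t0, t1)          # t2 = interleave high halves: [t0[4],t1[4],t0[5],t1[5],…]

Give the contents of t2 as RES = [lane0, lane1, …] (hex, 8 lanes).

RES = [0x91, 0x91, 0xb1, 0x63, 0x54, 0x54, 0x71, 0x9d]

→ t0 |9c|3f|63|9d|91|b1|54|71|
→ t1 |9c|9c|63|3f|91|63|54|9d|
→ t2 |91|91|b1|63|54|54|71|9d|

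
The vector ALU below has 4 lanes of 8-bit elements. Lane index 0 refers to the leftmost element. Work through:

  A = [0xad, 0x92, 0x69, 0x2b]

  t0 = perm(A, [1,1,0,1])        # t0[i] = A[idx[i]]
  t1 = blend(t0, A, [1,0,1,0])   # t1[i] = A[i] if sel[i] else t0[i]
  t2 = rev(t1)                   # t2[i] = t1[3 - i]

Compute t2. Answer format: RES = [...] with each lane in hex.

→ t0 |92|92|ad|92|
→ t1 |ad|92|69|92|
→ t2 |92|69|92|ad|

RES = [0x92, 0x69, 0x92, 0xad]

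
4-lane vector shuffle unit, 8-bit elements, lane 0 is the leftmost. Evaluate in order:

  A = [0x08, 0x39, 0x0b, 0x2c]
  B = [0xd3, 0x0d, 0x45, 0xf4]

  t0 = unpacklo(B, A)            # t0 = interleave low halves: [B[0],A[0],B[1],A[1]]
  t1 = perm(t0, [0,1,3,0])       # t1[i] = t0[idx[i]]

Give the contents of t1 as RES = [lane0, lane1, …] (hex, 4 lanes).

  t0: d3 08 0d 39
  t1: d3 08 39 d3

RES = [0xd3, 0x08, 0x39, 0xd3]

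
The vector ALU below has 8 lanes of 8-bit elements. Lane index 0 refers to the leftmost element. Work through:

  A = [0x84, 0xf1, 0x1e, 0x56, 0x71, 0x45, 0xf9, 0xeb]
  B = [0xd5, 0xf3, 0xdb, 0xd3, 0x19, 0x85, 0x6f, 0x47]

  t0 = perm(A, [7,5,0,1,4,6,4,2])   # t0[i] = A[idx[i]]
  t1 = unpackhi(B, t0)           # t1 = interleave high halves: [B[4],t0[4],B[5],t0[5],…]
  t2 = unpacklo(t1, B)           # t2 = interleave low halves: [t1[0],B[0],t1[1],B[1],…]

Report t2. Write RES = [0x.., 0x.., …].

RES = [0x19, 0xd5, 0x71, 0xf3, 0x85, 0xdb, 0xf9, 0xd3]

t0 = [0xeb, 0x45, 0x84, 0xf1, 0x71, 0xf9, 0x71, 0x1e]
t1 = [0x19, 0x71, 0x85, 0xf9, 0x6f, 0x71, 0x47, 0x1e]
t2 = [0x19, 0xd5, 0x71, 0xf3, 0x85, 0xdb, 0xf9, 0xd3]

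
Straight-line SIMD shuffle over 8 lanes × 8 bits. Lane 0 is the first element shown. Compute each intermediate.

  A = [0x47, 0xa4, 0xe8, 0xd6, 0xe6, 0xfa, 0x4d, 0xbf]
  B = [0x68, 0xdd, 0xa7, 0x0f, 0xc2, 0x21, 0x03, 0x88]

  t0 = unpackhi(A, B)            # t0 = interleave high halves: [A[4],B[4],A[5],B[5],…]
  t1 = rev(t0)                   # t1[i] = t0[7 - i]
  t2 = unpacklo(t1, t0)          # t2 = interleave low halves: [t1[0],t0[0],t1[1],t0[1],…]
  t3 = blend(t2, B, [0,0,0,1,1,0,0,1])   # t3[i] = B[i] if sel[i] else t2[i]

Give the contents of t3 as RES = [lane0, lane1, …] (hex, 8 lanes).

RES = [ 0x88  0xe6  0xbf  0x0f  0xc2  0xfa  0x4d  0x88 ]

→ t0 |e6|c2|fa|21|4d|03|bf|88|
→ t1 |88|bf|03|4d|21|fa|c2|e6|
→ t2 |88|e6|bf|c2|03|fa|4d|21|
→ t3 |88|e6|bf|0f|c2|fa|4d|88|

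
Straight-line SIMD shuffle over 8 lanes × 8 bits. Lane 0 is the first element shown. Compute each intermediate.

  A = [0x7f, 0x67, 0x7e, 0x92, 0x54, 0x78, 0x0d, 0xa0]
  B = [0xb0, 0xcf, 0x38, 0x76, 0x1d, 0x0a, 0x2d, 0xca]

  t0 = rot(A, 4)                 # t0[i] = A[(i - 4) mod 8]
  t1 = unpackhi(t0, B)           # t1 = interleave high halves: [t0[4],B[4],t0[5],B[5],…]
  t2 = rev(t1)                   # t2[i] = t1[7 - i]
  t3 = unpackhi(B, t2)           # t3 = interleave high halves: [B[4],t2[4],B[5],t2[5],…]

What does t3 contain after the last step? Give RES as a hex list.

RES = [ 0x1d  0x0a  0x0a  0x67  0x2d  0x1d  0xca  0x7f ]

t0 = [0x54, 0x78, 0x0d, 0xa0, 0x7f, 0x67, 0x7e, 0x92]
t1 = [0x7f, 0x1d, 0x67, 0x0a, 0x7e, 0x2d, 0x92, 0xca]
t2 = [0xca, 0x92, 0x2d, 0x7e, 0x0a, 0x67, 0x1d, 0x7f]
t3 = [0x1d, 0x0a, 0x0a, 0x67, 0x2d, 0x1d, 0xca, 0x7f]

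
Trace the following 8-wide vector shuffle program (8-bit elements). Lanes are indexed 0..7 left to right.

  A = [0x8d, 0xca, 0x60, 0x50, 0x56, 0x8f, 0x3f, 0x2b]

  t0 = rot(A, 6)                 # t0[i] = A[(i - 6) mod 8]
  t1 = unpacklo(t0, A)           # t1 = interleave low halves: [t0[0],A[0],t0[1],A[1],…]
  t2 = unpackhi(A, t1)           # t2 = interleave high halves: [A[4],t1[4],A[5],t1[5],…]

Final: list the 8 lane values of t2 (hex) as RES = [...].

t0 = [0x60, 0x50, 0x56, 0x8f, 0x3f, 0x2b, 0x8d, 0xca]
t1 = [0x60, 0x8d, 0x50, 0xca, 0x56, 0x60, 0x8f, 0x50]
t2 = [0x56, 0x56, 0x8f, 0x60, 0x3f, 0x8f, 0x2b, 0x50]

RES = [ 0x56  0x56  0x8f  0x60  0x3f  0x8f  0x2b  0x50 ]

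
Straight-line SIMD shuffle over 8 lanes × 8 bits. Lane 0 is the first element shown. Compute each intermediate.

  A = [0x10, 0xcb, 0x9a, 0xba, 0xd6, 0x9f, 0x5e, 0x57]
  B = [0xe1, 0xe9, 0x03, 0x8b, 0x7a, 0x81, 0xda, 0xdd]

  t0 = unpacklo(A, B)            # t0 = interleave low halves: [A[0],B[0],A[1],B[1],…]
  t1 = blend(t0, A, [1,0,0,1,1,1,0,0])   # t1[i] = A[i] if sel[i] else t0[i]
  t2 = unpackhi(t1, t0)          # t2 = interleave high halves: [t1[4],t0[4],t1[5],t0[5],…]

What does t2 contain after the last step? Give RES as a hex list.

RES = [ 0xd6  0x9a  0x9f  0x03  0xba  0xba  0x8b  0x8b ]

→ t0 |10|e1|cb|e9|9a|03|ba|8b|
→ t1 |10|e1|cb|ba|d6|9f|ba|8b|
→ t2 |d6|9a|9f|03|ba|ba|8b|8b|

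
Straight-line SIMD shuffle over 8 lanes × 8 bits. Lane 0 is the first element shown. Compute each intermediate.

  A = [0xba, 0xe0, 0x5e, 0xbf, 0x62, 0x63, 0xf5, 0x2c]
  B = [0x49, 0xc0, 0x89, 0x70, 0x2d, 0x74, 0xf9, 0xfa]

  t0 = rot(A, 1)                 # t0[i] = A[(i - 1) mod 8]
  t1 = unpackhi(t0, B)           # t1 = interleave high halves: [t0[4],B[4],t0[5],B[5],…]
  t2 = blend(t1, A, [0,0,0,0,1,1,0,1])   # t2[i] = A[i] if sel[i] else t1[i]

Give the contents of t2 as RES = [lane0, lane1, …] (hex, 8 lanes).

→ t0 |2c|ba|e0|5e|bf|62|63|f5|
→ t1 |bf|2d|62|74|63|f9|f5|fa|
→ t2 |bf|2d|62|74|62|63|f5|2c|

RES = [ 0xbf  0x2d  0x62  0x74  0x62  0x63  0xf5  0x2c ]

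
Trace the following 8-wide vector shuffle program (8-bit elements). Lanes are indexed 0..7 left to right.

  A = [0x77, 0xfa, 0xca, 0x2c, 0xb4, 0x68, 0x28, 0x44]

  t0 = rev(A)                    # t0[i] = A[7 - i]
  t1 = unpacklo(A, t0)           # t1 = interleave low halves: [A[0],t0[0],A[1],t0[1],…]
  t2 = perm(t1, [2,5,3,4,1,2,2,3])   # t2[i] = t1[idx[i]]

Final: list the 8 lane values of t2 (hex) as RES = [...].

→ t0 |44|28|68|b4|2c|ca|fa|77|
→ t1 |77|44|fa|28|ca|68|2c|b4|
→ t2 |fa|68|28|ca|44|fa|fa|28|

RES = [0xfa, 0x68, 0x28, 0xca, 0x44, 0xfa, 0xfa, 0x28]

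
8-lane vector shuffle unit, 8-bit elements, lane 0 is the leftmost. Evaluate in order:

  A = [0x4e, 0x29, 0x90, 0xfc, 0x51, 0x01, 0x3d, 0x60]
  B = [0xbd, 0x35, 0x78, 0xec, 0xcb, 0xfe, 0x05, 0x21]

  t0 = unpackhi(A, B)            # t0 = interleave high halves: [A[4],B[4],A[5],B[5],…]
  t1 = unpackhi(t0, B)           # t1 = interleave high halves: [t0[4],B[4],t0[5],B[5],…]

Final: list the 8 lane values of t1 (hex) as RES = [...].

  t0: 51 cb 01 fe 3d 05 60 21
  t1: 3d cb 05 fe 60 05 21 21

RES = [0x3d, 0xcb, 0x05, 0xfe, 0x60, 0x05, 0x21, 0x21]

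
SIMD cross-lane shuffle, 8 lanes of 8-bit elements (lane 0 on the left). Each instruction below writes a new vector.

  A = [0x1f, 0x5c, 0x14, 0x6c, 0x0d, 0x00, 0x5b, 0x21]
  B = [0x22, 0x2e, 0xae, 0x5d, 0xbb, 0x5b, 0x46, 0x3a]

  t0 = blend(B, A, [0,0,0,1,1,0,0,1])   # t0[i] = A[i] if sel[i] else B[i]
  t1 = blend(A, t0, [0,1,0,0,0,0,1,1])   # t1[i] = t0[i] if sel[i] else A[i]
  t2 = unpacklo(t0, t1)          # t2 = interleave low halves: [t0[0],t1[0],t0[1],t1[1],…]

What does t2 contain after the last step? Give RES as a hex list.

→ t0 |22|2e|ae|6c|0d|5b|46|21|
→ t1 |1f|2e|14|6c|0d|00|46|21|
→ t2 |22|1f|2e|2e|ae|14|6c|6c|

RES = [0x22, 0x1f, 0x2e, 0x2e, 0xae, 0x14, 0x6c, 0x6c]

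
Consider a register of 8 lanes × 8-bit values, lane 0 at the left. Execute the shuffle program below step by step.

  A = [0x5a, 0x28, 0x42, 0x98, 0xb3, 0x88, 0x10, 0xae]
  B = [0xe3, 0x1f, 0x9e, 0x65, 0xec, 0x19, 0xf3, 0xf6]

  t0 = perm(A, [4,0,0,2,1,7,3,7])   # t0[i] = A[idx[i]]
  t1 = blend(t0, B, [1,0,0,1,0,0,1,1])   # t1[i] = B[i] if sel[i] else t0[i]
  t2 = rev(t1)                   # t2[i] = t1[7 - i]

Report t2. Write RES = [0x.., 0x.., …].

RES = [0xf6, 0xf3, 0xae, 0x28, 0x65, 0x5a, 0x5a, 0xe3]

  t0: b3 5a 5a 42 28 ae 98 ae
  t1: e3 5a 5a 65 28 ae f3 f6
  t2: f6 f3 ae 28 65 5a 5a e3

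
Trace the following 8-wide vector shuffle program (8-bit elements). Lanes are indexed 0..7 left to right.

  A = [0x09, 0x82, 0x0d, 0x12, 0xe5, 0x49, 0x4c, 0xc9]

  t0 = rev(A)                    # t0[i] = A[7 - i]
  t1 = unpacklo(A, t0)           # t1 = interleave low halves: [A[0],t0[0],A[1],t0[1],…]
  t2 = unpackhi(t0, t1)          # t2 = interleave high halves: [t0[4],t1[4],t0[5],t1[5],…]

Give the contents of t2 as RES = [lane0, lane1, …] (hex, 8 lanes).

RES = [ 0x12  0x0d  0x0d  0x49  0x82  0x12  0x09  0xe5 ]

  t0: c9 4c 49 e5 12 0d 82 09
  t1: 09 c9 82 4c 0d 49 12 e5
  t2: 12 0d 0d 49 82 12 09 e5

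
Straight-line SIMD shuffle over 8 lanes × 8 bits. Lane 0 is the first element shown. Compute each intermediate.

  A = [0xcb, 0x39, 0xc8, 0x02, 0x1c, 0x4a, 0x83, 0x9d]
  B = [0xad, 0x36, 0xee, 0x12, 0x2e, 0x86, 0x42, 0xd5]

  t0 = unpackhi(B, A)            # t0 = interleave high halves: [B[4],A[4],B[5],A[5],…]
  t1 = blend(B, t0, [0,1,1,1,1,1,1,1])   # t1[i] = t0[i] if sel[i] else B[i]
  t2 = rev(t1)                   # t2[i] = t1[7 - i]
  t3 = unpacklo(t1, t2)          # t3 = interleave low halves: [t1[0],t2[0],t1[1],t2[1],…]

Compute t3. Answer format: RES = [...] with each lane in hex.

→ t0 |2e|1c|86|4a|42|83|d5|9d|
→ t1 |ad|1c|86|4a|42|83|d5|9d|
→ t2 |9d|d5|83|42|4a|86|1c|ad|
→ t3 |ad|9d|1c|d5|86|83|4a|42|

RES = [ 0xad  0x9d  0x1c  0xd5  0x86  0x83  0x4a  0x42 ]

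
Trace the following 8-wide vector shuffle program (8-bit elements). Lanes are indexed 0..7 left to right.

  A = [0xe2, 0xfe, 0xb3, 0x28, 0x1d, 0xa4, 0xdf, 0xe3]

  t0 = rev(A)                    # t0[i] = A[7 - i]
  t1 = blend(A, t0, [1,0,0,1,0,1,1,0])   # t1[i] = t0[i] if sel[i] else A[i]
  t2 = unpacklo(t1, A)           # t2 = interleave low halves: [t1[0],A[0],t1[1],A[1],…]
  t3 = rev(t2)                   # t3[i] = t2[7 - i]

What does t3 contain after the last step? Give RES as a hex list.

RES = [0x28, 0x1d, 0xb3, 0xb3, 0xfe, 0xfe, 0xe2, 0xe3]

→ t0 |e3|df|a4|1d|28|b3|fe|e2|
→ t1 |e3|fe|b3|1d|1d|b3|fe|e3|
→ t2 |e3|e2|fe|fe|b3|b3|1d|28|
→ t3 |28|1d|b3|b3|fe|fe|e2|e3|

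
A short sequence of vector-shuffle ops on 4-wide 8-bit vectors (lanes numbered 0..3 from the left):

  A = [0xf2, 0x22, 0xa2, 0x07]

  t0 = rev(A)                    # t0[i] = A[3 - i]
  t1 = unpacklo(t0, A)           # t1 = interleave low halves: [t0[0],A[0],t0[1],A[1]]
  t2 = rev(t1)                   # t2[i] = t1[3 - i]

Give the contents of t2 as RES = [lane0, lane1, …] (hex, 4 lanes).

RES = [ 0x22  0xa2  0xf2  0x07 ]

  t0: 07 a2 22 f2
  t1: 07 f2 a2 22
  t2: 22 a2 f2 07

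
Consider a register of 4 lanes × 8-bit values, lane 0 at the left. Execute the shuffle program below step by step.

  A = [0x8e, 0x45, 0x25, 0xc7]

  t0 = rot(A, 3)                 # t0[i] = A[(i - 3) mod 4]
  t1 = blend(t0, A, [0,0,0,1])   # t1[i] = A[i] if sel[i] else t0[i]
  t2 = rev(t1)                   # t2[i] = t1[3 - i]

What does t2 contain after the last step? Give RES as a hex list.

t0 = [0x45, 0x25, 0xc7, 0x8e]
t1 = [0x45, 0x25, 0xc7, 0xc7]
t2 = [0xc7, 0xc7, 0x25, 0x45]

RES = [0xc7, 0xc7, 0x25, 0x45]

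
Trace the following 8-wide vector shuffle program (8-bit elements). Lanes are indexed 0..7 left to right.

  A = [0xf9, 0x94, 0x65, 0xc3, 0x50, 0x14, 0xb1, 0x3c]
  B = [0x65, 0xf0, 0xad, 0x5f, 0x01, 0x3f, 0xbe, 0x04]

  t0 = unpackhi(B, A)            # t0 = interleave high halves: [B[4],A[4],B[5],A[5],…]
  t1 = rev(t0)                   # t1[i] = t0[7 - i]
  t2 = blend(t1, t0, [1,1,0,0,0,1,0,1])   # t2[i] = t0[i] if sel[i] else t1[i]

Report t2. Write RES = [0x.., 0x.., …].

RES = [ 0x01  0x50  0xb1  0xbe  0x14  0xb1  0x50  0x3c ]

  t0: 01 50 3f 14 be b1 04 3c
  t1: 3c 04 b1 be 14 3f 50 01
  t2: 01 50 b1 be 14 b1 50 3c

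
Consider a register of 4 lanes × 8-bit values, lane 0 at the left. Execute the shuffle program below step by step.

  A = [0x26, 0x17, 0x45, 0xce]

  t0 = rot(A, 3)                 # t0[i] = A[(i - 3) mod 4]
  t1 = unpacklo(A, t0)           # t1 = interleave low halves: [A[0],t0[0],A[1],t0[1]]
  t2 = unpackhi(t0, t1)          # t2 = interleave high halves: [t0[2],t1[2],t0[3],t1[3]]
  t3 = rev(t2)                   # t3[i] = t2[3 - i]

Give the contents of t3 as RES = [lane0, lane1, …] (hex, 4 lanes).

t0 = [0x17, 0x45, 0xce, 0x26]
t1 = [0x26, 0x17, 0x17, 0x45]
t2 = [0xce, 0x17, 0x26, 0x45]
t3 = [0x45, 0x26, 0x17, 0xce]

RES = [0x45, 0x26, 0x17, 0xce]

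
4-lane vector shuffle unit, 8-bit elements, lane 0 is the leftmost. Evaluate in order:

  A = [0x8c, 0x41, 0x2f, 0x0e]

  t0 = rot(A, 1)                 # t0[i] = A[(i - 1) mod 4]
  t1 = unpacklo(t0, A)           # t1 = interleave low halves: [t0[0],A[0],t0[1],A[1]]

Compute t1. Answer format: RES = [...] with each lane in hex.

RES = [ 0x0e  0x8c  0x8c  0x41 ]

t0 = [0x0e, 0x8c, 0x41, 0x2f]
t1 = [0x0e, 0x8c, 0x8c, 0x41]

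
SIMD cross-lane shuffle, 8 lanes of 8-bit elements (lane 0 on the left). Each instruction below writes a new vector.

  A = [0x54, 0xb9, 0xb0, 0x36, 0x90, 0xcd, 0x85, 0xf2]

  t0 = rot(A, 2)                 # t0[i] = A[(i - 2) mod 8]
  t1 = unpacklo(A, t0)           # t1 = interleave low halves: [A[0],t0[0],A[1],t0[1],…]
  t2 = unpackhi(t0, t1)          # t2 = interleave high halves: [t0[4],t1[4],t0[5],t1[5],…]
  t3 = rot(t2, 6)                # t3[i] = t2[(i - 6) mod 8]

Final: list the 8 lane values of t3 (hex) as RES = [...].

  t0: 85 f2 54 b9 b0 36 90 cd
  t1: 54 85 b9 f2 b0 54 36 b9
  t2: b0 b0 36 54 90 36 cd b9
  t3: 36 54 90 36 cd b9 b0 b0

RES = [0x36, 0x54, 0x90, 0x36, 0xcd, 0xb9, 0xb0, 0xb0]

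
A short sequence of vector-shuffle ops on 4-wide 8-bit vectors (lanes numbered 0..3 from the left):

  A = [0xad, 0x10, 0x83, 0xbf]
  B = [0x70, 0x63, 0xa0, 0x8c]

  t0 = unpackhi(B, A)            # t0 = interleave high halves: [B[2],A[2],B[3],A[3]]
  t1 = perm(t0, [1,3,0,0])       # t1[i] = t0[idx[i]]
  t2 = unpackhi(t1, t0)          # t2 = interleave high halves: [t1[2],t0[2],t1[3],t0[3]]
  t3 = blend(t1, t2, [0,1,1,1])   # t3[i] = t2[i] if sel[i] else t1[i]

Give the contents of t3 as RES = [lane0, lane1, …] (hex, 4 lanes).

RES = [0x83, 0x8c, 0xa0, 0xbf]

  t0: a0 83 8c bf
  t1: 83 bf a0 a0
  t2: a0 8c a0 bf
  t3: 83 8c a0 bf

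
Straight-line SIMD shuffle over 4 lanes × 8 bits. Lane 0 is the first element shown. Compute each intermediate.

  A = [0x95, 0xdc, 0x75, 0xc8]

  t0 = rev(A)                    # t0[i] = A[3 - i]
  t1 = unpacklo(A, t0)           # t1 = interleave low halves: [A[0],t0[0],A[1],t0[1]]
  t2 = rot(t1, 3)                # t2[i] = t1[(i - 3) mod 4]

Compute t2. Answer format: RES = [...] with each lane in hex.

RES = [ 0xc8  0xdc  0x75  0x95 ]

t0 = [0xc8, 0x75, 0xdc, 0x95]
t1 = [0x95, 0xc8, 0xdc, 0x75]
t2 = [0xc8, 0xdc, 0x75, 0x95]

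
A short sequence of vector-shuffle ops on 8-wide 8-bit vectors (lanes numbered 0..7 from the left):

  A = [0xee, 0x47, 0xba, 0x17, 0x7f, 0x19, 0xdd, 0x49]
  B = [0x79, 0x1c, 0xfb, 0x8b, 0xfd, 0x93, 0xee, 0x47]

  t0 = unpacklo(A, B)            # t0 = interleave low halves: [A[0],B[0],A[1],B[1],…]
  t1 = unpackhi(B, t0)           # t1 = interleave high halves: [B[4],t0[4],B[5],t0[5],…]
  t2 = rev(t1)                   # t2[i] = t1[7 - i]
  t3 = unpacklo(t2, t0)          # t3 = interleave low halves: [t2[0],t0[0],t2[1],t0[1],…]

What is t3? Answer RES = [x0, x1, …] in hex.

  t0: ee 79 47 1c ba fb 17 8b
  t1: fd ba 93 fb ee 17 47 8b
  t2: 8b 47 17 ee fb 93 ba fd
  t3: 8b ee 47 79 17 47 ee 1c

RES = [0x8b, 0xee, 0x47, 0x79, 0x17, 0x47, 0xee, 0x1c]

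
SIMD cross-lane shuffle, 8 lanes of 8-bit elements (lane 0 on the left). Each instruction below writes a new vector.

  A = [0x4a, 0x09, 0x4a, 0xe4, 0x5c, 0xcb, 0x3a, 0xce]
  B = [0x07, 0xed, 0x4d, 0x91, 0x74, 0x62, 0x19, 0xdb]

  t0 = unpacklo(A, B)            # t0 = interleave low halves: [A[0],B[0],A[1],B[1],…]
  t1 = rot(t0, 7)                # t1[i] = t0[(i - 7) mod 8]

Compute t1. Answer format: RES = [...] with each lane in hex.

RES = [ 0x07  0x09  0xed  0x4a  0x4d  0xe4  0x91  0x4a ]

t0 = [0x4a, 0x07, 0x09, 0xed, 0x4a, 0x4d, 0xe4, 0x91]
t1 = [0x07, 0x09, 0xed, 0x4a, 0x4d, 0xe4, 0x91, 0x4a]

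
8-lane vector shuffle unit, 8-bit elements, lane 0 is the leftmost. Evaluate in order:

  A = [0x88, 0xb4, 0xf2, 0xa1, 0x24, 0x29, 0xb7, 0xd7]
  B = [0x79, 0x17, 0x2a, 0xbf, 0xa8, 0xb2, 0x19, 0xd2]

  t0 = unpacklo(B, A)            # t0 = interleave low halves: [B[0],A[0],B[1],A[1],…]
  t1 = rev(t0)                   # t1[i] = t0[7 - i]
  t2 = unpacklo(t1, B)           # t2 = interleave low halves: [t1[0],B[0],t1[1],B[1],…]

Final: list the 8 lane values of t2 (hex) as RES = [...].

t0 = [0x79, 0x88, 0x17, 0xb4, 0x2a, 0xf2, 0xbf, 0xa1]
t1 = [0xa1, 0xbf, 0xf2, 0x2a, 0xb4, 0x17, 0x88, 0x79]
t2 = [0xa1, 0x79, 0xbf, 0x17, 0xf2, 0x2a, 0x2a, 0xbf]

RES = [0xa1, 0x79, 0xbf, 0x17, 0xf2, 0x2a, 0x2a, 0xbf]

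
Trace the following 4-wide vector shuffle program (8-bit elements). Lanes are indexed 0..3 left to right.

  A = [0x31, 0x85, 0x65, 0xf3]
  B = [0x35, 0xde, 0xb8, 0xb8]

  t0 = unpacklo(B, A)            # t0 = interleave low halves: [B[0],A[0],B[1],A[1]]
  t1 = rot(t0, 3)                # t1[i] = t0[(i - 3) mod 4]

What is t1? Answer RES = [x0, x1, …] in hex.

RES = [0x31, 0xde, 0x85, 0x35]

t0 = [0x35, 0x31, 0xde, 0x85]
t1 = [0x31, 0xde, 0x85, 0x35]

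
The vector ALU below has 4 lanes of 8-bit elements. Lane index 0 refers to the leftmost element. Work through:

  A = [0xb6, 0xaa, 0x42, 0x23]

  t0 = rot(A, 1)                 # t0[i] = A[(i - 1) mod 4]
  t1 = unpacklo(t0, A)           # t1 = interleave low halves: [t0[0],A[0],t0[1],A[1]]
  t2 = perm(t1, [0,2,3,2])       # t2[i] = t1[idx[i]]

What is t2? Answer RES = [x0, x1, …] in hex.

t0 = [0x23, 0xb6, 0xaa, 0x42]
t1 = [0x23, 0xb6, 0xb6, 0xaa]
t2 = [0x23, 0xb6, 0xaa, 0xb6]

RES = [0x23, 0xb6, 0xaa, 0xb6]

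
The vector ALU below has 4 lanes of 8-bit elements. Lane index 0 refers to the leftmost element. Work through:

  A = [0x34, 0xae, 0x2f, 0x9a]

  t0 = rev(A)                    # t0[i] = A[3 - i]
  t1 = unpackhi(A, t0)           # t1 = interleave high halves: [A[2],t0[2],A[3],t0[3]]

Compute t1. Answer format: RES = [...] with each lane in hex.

  t0: 9a 2f ae 34
  t1: 2f ae 9a 34

RES = [0x2f, 0xae, 0x9a, 0x34]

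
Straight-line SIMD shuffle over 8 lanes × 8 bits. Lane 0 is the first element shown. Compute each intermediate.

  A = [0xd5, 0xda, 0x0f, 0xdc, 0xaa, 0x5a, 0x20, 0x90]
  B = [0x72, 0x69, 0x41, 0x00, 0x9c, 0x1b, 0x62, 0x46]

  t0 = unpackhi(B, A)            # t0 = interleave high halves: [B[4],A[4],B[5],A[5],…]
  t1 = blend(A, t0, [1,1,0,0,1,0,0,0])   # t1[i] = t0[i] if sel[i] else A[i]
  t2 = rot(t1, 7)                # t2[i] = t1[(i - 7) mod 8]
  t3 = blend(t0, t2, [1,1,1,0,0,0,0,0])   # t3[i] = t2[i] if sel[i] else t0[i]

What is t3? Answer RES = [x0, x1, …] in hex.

→ t0 |9c|aa|1b|5a|62|20|46|90|
→ t1 |9c|aa|0f|dc|62|5a|20|90|
→ t2 |aa|0f|dc|62|5a|20|90|9c|
→ t3 |aa|0f|dc|5a|62|20|46|90|

RES = [0xaa, 0x0f, 0xdc, 0x5a, 0x62, 0x20, 0x46, 0x90]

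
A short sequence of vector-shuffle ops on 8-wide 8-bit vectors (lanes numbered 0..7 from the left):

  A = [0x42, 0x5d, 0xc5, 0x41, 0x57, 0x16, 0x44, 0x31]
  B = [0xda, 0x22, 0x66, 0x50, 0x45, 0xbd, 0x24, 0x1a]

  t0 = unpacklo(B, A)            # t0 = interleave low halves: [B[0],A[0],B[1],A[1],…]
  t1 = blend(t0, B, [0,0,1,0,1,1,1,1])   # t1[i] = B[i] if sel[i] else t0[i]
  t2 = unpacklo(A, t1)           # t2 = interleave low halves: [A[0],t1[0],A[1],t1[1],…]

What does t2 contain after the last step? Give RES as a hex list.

RES = [0x42, 0xda, 0x5d, 0x42, 0xc5, 0x66, 0x41, 0x5d]

t0 = [0xda, 0x42, 0x22, 0x5d, 0x66, 0xc5, 0x50, 0x41]
t1 = [0xda, 0x42, 0x66, 0x5d, 0x45, 0xbd, 0x24, 0x1a]
t2 = [0x42, 0xda, 0x5d, 0x42, 0xc5, 0x66, 0x41, 0x5d]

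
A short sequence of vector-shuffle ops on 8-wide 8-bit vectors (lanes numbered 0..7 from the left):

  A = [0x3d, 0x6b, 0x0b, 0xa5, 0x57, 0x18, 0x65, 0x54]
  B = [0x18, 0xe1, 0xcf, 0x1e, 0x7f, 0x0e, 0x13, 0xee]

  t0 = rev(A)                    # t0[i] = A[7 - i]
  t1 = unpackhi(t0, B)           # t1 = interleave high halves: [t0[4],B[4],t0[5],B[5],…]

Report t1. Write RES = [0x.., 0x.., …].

t0 = [0x54, 0x65, 0x18, 0x57, 0xa5, 0x0b, 0x6b, 0x3d]
t1 = [0xa5, 0x7f, 0x0b, 0x0e, 0x6b, 0x13, 0x3d, 0xee]

RES = [ 0xa5  0x7f  0x0b  0x0e  0x6b  0x13  0x3d  0xee ]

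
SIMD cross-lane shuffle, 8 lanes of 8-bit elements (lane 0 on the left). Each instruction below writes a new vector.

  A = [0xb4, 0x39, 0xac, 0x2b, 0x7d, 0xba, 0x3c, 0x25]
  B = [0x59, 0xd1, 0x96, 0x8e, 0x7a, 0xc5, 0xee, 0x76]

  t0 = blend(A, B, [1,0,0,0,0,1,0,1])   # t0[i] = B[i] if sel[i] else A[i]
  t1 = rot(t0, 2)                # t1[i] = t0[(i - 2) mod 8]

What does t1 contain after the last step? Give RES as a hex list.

RES = [ 0x3c  0x76  0x59  0x39  0xac  0x2b  0x7d  0xc5 ]

→ t0 |59|39|ac|2b|7d|c5|3c|76|
→ t1 |3c|76|59|39|ac|2b|7d|c5|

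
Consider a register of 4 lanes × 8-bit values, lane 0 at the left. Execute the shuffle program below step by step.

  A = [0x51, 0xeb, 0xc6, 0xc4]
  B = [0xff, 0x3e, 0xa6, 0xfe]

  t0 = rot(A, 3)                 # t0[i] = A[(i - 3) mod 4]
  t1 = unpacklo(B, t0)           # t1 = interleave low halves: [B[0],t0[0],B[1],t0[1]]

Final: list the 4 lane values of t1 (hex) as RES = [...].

t0 = [0xeb, 0xc6, 0xc4, 0x51]
t1 = [0xff, 0xeb, 0x3e, 0xc6]

RES = [ 0xff  0xeb  0x3e  0xc6 ]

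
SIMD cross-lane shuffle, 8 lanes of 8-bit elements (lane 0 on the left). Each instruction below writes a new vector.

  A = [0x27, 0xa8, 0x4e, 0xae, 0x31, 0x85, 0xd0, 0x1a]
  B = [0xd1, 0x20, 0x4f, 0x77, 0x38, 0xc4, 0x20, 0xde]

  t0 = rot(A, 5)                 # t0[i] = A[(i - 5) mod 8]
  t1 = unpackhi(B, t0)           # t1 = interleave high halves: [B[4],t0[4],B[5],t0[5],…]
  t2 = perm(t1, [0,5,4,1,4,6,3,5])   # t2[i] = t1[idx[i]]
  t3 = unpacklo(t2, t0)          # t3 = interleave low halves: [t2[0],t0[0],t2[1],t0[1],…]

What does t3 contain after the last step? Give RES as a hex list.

RES = [ 0x38  0xae  0xa8  0x31  0x20  0x85  0x1a  0xd0 ]

t0 = [0xae, 0x31, 0x85, 0xd0, 0x1a, 0x27, 0xa8, 0x4e]
t1 = [0x38, 0x1a, 0xc4, 0x27, 0x20, 0xa8, 0xde, 0x4e]
t2 = [0x38, 0xa8, 0x20, 0x1a, 0x20, 0xde, 0x27, 0xa8]
t3 = [0x38, 0xae, 0xa8, 0x31, 0x20, 0x85, 0x1a, 0xd0]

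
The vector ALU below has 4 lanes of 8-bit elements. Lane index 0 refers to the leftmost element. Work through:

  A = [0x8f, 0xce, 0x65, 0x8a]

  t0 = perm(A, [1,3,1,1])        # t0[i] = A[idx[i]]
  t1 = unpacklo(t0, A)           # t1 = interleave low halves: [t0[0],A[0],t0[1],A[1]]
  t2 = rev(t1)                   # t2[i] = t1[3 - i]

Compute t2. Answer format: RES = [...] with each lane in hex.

RES = [ 0xce  0x8a  0x8f  0xce ]

  t0: ce 8a ce ce
  t1: ce 8f 8a ce
  t2: ce 8a 8f ce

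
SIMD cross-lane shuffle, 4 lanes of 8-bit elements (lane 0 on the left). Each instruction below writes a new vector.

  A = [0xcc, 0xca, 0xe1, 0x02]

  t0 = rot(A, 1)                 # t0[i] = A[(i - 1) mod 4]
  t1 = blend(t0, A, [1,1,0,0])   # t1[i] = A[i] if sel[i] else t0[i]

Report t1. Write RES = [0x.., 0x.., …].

RES = [ 0xcc  0xca  0xca  0xe1 ]

  t0: 02 cc ca e1
  t1: cc ca ca e1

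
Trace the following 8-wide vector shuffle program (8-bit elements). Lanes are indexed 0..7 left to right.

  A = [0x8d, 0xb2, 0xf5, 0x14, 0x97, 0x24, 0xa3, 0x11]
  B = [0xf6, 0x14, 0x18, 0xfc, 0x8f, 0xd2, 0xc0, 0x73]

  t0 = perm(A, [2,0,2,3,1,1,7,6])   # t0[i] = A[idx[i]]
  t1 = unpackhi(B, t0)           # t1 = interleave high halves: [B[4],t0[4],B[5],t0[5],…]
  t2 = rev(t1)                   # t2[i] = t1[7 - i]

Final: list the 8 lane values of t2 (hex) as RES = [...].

RES = [0xa3, 0x73, 0x11, 0xc0, 0xb2, 0xd2, 0xb2, 0x8f]

  t0: f5 8d f5 14 b2 b2 11 a3
  t1: 8f b2 d2 b2 c0 11 73 a3
  t2: a3 73 11 c0 b2 d2 b2 8f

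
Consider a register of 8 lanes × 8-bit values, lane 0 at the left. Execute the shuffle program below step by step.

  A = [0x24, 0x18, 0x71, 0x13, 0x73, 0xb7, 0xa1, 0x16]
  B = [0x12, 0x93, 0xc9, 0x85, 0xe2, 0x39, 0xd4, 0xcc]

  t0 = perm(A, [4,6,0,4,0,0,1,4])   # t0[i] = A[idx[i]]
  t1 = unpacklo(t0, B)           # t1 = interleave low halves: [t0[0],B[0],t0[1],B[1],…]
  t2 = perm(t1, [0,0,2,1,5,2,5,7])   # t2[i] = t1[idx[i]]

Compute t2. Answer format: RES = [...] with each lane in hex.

  t0: 73 a1 24 73 24 24 18 73
  t1: 73 12 a1 93 24 c9 73 85
  t2: 73 73 a1 12 c9 a1 c9 85

RES = [ 0x73  0x73  0xa1  0x12  0xc9  0xa1  0xc9  0x85 ]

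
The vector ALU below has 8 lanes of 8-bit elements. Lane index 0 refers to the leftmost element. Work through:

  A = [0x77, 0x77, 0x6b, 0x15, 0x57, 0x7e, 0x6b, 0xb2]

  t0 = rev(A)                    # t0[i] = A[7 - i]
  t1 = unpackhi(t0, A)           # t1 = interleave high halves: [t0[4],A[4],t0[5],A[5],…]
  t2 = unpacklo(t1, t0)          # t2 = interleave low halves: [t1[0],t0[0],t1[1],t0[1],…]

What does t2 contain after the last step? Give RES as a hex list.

t0 = [0xb2, 0x6b, 0x7e, 0x57, 0x15, 0x6b, 0x77, 0x77]
t1 = [0x15, 0x57, 0x6b, 0x7e, 0x77, 0x6b, 0x77, 0xb2]
t2 = [0x15, 0xb2, 0x57, 0x6b, 0x6b, 0x7e, 0x7e, 0x57]

RES = [ 0x15  0xb2  0x57  0x6b  0x6b  0x7e  0x7e  0x57 ]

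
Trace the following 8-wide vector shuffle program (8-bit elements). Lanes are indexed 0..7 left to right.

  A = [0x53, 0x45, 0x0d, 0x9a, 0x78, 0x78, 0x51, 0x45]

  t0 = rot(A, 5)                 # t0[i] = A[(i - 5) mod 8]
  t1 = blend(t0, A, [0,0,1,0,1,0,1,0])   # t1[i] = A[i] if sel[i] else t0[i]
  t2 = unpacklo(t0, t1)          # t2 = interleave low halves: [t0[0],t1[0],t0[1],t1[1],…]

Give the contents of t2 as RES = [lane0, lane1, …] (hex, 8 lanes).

  t0: 9a 78 78 51 45 53 45 0d
  t1: 9a 78 0d 51 78 53 51 0d
  t2: 9a 9a 78 78 78 0d 51 51

RES = [ 0x9a  0x9a  0x78  0x78  0x78  0x0d  0x51  0x51 ]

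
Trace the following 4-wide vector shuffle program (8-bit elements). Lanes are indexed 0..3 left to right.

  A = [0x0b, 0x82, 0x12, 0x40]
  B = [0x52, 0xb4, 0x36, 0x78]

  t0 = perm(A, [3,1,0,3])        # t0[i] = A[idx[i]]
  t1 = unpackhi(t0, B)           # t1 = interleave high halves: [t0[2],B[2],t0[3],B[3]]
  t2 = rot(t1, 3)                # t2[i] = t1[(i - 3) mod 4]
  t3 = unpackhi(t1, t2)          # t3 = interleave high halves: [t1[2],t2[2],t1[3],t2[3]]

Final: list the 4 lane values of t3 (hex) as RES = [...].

t0 = [0x40, 0x82, 0x0b, 0x40]
t1 = [0x0b, 0x36, 0x40, 0x78]
t2 = [0x36, 0x40, 0x78, 0x0b]
t3 = [0x40, 0x78, 0x78, 0x0b]

RES = [0x40, 0x78, 0x78, 0x0b]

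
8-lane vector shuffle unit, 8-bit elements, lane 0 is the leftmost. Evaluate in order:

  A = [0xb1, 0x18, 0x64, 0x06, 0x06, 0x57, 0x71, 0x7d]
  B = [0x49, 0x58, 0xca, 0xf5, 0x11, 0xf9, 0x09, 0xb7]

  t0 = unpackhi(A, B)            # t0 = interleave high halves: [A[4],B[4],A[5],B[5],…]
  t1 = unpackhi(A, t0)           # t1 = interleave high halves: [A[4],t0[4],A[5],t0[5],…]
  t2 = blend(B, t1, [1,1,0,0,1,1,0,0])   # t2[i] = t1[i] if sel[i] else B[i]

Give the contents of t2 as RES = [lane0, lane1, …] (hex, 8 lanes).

RES = [ 0x06  0x71  0xca  0xf5  0x71  0x7d  0x09  0xb7 ]

t0 = [0x06, 0x11, 0x57, 0xf9, 0x71, 0x09, 0x7d, 0xb7]
t1 = [0x06, 0x71, 0x57, 0x09, 0x71, 0x7d, 0x7d, 0xb7]
t2 = [0x06, 0x71, 0xca, 0xf5, 0x71, 0x7d, 0x09, 0xb7]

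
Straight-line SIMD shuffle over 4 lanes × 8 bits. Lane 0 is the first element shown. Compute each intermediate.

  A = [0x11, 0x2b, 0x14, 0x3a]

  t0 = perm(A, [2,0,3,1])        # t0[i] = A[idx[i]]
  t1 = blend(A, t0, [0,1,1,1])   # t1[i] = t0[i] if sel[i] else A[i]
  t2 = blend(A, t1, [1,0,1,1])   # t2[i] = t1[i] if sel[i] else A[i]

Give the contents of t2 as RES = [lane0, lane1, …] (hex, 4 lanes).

RES = [0x11, 0x2b, 0x3a, 0x2b]

  t0: 14 11 3a 2b
  t1: 11 11 3a 2b
  t2: 11 2b 3a 2b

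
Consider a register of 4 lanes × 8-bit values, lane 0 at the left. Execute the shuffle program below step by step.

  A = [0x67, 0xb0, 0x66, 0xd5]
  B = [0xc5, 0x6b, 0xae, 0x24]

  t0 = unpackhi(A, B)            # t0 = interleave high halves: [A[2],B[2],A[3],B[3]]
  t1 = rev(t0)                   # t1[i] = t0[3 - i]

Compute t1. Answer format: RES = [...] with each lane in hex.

t0 = [0x66, 0xae, 0xd5, 0x24]
t1 = [0x24, 0xd5, 0xae, 0x66]

RES = [0x24, 0xd5, 0xae, 0x66]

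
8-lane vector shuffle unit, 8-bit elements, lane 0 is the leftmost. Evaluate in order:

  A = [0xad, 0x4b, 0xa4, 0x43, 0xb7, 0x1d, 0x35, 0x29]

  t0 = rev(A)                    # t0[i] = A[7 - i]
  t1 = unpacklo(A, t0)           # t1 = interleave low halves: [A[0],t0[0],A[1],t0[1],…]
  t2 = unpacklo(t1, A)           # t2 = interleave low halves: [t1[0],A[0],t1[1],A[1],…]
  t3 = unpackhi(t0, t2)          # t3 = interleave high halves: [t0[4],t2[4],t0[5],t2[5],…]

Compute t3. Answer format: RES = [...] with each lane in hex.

t0 = [0x29, 0x35, 0x1d, 0xb7, 0x43, 0xa4, 0x4b, 0xad]
t1 = [0xad, 0x29, 0x4b, 0x35, 0xa4, 0x1d, 0x43, 0xb7]
t2 = [0xad, 0xad, 0x29, 0x4b, 0x4b, 0xa4, 0x35, 0x43]
t3 = [0x43, 0x4b, 0xa4, 0xa4, 0x4b, 0x35, 0xad, 0x43]

RES = [ 0x43  0x4b  0xa4  0xa4  0x4b  0x35  0xad  0x43 ]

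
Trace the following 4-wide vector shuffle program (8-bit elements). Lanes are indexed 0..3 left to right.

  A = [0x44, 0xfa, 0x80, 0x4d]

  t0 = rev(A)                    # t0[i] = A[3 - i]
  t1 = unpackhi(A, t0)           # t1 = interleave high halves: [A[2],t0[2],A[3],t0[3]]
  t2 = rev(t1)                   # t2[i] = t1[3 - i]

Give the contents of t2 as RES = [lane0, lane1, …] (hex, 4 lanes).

RES = [0x44, 0x4d, 0xfa, 0x80]

  t0: 4d 80 fa 44
  t1: 80 fa 4d 44
  t2: 44 4d fa 80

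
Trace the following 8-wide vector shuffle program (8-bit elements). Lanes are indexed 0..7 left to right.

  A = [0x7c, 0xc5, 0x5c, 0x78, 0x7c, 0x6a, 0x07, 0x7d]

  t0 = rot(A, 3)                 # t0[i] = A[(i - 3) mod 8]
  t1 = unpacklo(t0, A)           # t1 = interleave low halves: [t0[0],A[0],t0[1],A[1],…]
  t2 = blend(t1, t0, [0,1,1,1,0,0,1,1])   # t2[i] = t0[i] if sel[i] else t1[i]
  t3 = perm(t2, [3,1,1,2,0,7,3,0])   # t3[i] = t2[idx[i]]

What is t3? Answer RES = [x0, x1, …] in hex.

RES = [0x7c, 0x07, 0x07, 0x7d, 0x6a, 0x7c, 0x7c, 0x6a]

→ t0 |6a|07|7d|7c|c5|5c|78|7c|
→ t1 |6a|7c|07|c5|7d|5c|7c|78|
→ t2 |6a|07|7d|7c|7d|5c|78|7c|
→ t3 |7c|07|07|7d|6a|7c|7c|6a|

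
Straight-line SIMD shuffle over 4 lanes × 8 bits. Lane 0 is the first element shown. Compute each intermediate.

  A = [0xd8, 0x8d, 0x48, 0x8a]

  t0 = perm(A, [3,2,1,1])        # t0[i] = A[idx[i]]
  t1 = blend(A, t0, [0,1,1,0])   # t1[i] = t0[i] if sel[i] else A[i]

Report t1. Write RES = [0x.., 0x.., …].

RES = [ 0xd8  0x48  0x8d  0x8a ]

t0 = [0x8a, 0x48, 0x8d, 0x8d]
t1 = [0xd8, 0x48, 0x8d, 0x8a]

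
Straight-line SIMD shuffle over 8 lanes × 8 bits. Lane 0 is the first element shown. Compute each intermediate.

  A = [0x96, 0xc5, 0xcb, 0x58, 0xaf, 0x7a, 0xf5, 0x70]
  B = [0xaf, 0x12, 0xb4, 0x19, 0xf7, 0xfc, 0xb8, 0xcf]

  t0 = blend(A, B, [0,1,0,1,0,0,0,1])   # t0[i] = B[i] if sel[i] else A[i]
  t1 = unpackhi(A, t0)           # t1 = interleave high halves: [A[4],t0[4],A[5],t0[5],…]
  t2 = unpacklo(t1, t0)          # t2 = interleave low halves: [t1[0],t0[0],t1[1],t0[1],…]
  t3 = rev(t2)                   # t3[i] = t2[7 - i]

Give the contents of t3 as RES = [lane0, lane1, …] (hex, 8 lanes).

RES = [0x19, 0x7a, 0xcb, 0x7a, 0x12, 0xaf, 0x96, 0xaf]

→ t0 |96|12|cb|19|af|7a|f5|cf|
→ t1 |af|af|7a|7a|f5|f5|70|cf|
→ t2 |af|96|af|12|7a|cb|7a|19|
→ t3 |19|7a|cb|7a|12|af|96|af|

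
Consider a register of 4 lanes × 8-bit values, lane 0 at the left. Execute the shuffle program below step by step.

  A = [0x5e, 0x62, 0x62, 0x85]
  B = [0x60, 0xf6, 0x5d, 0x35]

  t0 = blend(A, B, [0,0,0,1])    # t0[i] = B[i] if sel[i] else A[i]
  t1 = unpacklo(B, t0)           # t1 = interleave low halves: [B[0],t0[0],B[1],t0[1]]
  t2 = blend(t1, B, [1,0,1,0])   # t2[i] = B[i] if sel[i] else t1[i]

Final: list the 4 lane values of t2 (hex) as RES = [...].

RES = [0x60, 0x5e, 0x5d, 0x62]

→ t0 |5e|62|62|35|
→ t1 |60|5e|f6|62|
→ t2 |60|5e|5d|62|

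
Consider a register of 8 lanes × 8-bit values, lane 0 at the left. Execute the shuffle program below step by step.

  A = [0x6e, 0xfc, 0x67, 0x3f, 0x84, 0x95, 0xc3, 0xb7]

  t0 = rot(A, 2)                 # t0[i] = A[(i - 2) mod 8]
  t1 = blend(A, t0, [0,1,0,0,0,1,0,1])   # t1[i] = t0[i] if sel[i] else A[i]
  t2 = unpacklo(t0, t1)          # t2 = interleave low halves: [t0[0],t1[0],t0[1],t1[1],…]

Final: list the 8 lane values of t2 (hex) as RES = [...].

RES = [0xc3, 0x6e, 0xb7, 0xb7, 0x6e, 0x67, 0xfc, 0x3f]

t0 = [0xc3, 0xb7, 0x6e, 0xfc, 0x67, 0x3f, 0x84, 0x95]
t1 = [0x6e, 0xb7, 0x67, 0x3f, 0x84, 0x3f, 0xc3, 0x95]
t2 = [0xc3, 0x6e, 0xb7, 0xb7, 0x6e, 0x67, 0xfc, 0x3f]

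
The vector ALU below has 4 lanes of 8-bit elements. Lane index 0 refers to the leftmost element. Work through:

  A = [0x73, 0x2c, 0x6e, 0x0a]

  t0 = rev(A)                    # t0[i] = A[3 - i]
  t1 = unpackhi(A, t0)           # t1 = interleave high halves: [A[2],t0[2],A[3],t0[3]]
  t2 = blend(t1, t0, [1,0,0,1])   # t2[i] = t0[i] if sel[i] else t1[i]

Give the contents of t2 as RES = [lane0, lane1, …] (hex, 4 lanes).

RES = [ 0x0a  0x2c  0x0a  0x73 ]

t0 = [0x0a, 0x6e, 0x2c, 0x73]
t1 = [0x6e, 0x2c, 0x0a, 0x73]
t2 = [0x0a, 0x2c, 0x0a, 0x73]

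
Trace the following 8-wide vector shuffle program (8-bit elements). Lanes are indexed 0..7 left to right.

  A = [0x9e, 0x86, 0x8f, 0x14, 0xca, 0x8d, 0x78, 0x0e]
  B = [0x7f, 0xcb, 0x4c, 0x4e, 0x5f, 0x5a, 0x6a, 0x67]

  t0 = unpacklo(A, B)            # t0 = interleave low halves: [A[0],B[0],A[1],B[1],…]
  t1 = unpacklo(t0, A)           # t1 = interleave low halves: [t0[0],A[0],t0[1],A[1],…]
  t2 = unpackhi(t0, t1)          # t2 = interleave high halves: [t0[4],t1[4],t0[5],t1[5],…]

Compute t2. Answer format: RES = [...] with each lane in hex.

t0 = [0x9e, 0x7f, 0x86, 0xcb, 0x8f, 0x4c, 0x14, 0x4e]
t1 = [0x9e, 0x9e, 0x7f, 0x86, 0x86, 0x8f, 0xcb, 0x14]
t2 = [0x8f, 0x86, 0x4c, 0x8f, 0x14, 0xcb, 0x4e, 0x14]

RES = [ 0x8f  0x86  0x4c  0x8f  0x14  0xcb  0x4e  0x14 ]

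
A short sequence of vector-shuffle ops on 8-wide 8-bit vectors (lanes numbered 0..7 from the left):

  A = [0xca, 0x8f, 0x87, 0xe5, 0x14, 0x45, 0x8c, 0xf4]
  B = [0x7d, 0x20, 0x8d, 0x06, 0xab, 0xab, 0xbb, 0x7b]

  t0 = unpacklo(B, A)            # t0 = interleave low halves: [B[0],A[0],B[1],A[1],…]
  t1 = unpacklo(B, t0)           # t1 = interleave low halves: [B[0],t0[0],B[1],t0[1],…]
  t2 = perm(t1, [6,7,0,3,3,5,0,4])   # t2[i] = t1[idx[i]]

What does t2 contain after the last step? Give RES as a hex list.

RES = [0x06, 0x8f, 0x7d, 0xca, 0xca, 0x20, 0x7d, 0x8d]

  t0: 7d ca 20 8f 8d 87 06 e5
  t1: 7d 7d 20 ca 8d 20 06 8f
  t2: 06 8f 7d ca ca 20 7d 8d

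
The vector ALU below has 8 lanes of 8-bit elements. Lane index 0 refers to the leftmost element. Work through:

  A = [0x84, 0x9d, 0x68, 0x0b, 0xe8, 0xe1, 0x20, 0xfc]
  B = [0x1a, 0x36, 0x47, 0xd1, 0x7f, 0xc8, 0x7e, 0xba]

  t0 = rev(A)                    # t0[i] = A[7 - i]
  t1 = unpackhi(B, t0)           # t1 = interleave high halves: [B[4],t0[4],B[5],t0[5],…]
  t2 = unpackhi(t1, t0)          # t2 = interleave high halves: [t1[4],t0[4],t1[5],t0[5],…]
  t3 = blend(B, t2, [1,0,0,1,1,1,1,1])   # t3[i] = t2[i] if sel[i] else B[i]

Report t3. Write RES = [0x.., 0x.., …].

  t0: fc 20 e1 e8 0b 68 9d 84
  t1: 7f 0b c8 68 7e 9d ba 84
  t2: 7e 0b 9d 68 ba 9d 84 84
  t3: 7e 36 47 68 ba 9d 84 84

RES = [0x7e, 0x36, 0x47, 0x68, 0xba, 0x9d, 0x84, 0x84]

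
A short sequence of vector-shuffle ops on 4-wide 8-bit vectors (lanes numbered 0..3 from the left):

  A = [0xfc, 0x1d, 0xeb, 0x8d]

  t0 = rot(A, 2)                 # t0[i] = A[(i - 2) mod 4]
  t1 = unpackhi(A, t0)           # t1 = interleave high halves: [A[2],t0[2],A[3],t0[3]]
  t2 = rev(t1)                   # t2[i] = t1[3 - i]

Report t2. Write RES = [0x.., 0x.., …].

RES = [ 0x1d  0x8d  0xfc  0xeb ]

→ t0 |eb|8d|fc|1d|
→ t1 |eb|fc|8d|1d|
→ t2 |1d|8d|fc|eb|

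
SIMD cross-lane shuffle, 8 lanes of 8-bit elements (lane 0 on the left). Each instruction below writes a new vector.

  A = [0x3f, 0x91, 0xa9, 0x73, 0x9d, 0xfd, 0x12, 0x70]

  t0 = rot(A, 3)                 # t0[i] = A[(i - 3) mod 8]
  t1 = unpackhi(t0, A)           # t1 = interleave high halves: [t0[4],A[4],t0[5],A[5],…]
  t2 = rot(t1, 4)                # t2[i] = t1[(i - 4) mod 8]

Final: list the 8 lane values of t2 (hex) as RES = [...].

t0 = [0xfd, 0x12, 0x70, 0x3f, 0x91, 0xa9, 0x73, 0x9d]
t1 = [0x91, 0x9d, 0xa9, 0xfd, 0x73, 0x12, 0x9d, 0x70]
t2 = [0x73, 0x12, 0x9d, 0x70, 0x91, 0x9d, 0xa9, 0xfd]

RES = [ 0x73  0x12  0x9d  0x70  0x91  0x9d  0xa9  0xfd ]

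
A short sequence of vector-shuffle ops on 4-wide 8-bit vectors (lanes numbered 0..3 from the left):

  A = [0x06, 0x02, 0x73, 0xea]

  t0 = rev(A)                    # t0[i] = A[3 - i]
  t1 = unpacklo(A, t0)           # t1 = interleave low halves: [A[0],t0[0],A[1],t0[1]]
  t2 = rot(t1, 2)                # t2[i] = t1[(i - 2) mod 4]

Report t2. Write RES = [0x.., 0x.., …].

RES = [0x02, 0x73, 0x06, 0xea]

t0 = [0xea, 0x73, 0x02, 0x06]
t1 = [0x06, 0xea, 0x02, 0x73]
t2 = [0x02, 0x73, 0x06, 0xea]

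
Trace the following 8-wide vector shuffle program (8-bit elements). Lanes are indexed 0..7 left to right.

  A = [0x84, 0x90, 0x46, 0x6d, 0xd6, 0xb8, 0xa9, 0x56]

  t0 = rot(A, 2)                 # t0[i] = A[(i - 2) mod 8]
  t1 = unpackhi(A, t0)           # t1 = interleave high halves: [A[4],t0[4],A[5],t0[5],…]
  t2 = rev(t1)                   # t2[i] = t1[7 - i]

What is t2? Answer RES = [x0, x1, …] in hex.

RES = [ 0xb8  0x56  0xd6  0xa9  0x6d  0xb8  0x46  0xd6 ]

t0 = [0xa9, 0x56, 0x84, 0x90, 0x46, 0x6d, 0xd6, 0xb8]
t1 = [0xd6, 0x46, 0xb8, 0x6d, 0xa9, 0xd6, 0x56, 0xb8]
t2 = [0xb8, 0x56, 0xd6, 0xa9, 0x6d, 0xb8, 0x46, 0xd6]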